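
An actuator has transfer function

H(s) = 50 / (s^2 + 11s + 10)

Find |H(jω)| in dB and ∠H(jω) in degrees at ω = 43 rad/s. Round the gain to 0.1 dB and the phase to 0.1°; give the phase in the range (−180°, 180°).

-31.6 dB, -165.6°

Substitute s = j43:
Numerator: 50 = 50 + j0
Denominator: (j43)^2 + 11(j43) + 10 = -1839 + j473
|N| = √(50² + 0²) ≈ 50, ∠N ≈ 0.00°
|D| = √(1839² + 473²) ≈ 1898.9, ∠D ≈ 165.58°
|H| = 50 / 1898.9 ≈ 0.026331
Gain = 20 log₁₀(0.026331) ≈ -31.59 dB
∠H = 0.00° − 165.58° = -165.58°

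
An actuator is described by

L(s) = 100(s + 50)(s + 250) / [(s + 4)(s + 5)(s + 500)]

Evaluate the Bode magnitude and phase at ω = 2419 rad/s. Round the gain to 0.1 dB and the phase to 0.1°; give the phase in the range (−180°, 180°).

At s = jω = j2419:
zero (s+50): 50 + j2419 → |·| = √(50²+2419²) = √5854061 ≈ 2419.5, ∠ = arctan(2419/50) ≈ 88.82°
zero (s+250): 250 + j2419 → |·| = √(250²+2419²) = √5914061 ≈ 2431.9, ∠ = arctan(2419/250) ≈ 84.10°
pole (s+4): 4 + j2419 → |·| = √(4²+2419²) = √5851577 ≈ 2419, ∠ = arctan(2419/4) ≈ 89.91°
pole (s+5): 5 + j2419 → |·| = √(5²+2419²) = √5851586 ≈ 2419, ∠ = arctan(2419/5) ≈ 89.88°
pole (s+500): 500 + j2419 → |·| = √(500²+2419²) = √6101561 ≈ 2470.1, ∠ = arctan(2419/500) ≈ 78.32°
|L| = 100 · 5.884e+06 / 1.4454e+10 ≈ 0.040708
Gain = 20 log₁₀(0.040708) ≈ -27.81 dB
∠L = 172.92° − 258.11° = -85.19°

-27.8 dB, -85.2°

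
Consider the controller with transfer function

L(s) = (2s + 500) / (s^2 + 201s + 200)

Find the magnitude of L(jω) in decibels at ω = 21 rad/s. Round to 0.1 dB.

-18.5 dB

Substitute s = j21:
Numerator: 2(j21) + 500 = 500 + j42
Denominator: (j21)^2 + 201(j21) + 200 = -241 + j4221
|N| = √(500² + 42²) ≈ 501.76, ∠N ≈ 4.80°
|D| = √(241² + 4221²) ≈ 4227.9, ∠D ≈ 93.27°
|L| = 501.76 / 4227.9 ≈ 0.11868
Gain = 20 log₁₀(0.11868) ≈ -18.51 dB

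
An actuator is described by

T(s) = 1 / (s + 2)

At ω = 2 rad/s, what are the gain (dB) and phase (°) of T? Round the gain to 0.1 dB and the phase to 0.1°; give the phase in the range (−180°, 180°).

-9.0 dB, -45.0°

At s = jω = j2:
pole (s+2): 2 + j2 → |·| = √(2²+2²) = √8 ≈ 2.8284, ∠ = arctan(2/2) ≈ 45.00°
|T| = 1 / 2.8284 ≈ 0.35356
Gain = 20 log₁₀(0.35356) ≈ -9.03 dB
∠T = 0.00° − 45.00° = -45.00°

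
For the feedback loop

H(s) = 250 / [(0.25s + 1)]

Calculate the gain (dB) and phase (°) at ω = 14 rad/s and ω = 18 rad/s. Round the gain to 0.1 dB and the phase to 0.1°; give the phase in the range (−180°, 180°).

ω = 14: 36.7 dB, -74.1°; ω = 18: 34.7 dB, -77.5°

At ω = 14 rad/s:
pole (1 + j14·0.25) = 1 + j3.5 → |·| ≈ 3.6401, ∠ ≈ 74.05°
|H| = 250 · 1 / (3.6401) ≈ 68.679
Gain = 20 log₁₀(68.679) ≈ 36.74 dB
∠H = (0°) − (74.05°) = -74.05°

At ω = 18 rad/s:
pole (1 + j18·0.25) = 1 + j4.5 → |·| ≈ 4.6098, ∠ ≈ 77.47°
|H| = 250 · 1 / (4.6098) ≈ 54.232
Gain = 20 log₁₀(54.232) ≈ 34.69 dB
∠H = (0°) − (77.47°) = -77.47°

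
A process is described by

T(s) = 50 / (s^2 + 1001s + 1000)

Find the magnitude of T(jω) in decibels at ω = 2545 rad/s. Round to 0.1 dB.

-102.9 dB

Substitute s = j2545:
Numerator: 50 = 50 + j0
Denominator: (j2545)^2 + 1001(j2545) + 1000 = -6476025 + j2547545
|N| = √(50² + 0²) ≈ 50, ∠N ≈ 0.00°
|D| = √(6476025² + 2547545²) ≈ 6.9591e+06, ∠D ≈ 158.53°
|T| = 50 / 6.9591e+06 ≈ 7.1848e-06
Gain = 20 log₁₀(7.1848e-06) ≈ -102.87 dB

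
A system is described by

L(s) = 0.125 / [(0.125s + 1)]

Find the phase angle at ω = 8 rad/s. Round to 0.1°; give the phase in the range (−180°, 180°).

At ω = 8 rad/s:
pole (1 + j8·0.125) = 1 + j1 → |·| ≈ 1.4142, ∠ ≈ 45.00°
∠L = (0°) − (45.00°) = -45.00°

-45.0°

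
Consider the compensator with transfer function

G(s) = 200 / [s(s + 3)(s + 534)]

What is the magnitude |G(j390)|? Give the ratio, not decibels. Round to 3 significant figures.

At s = jω = j390:
pole (s+3): 3 + j390 → |·| = √(3²+390²) = √152109 ≈ 390.01, ∠ = arctan(390/3) ≈ 89.56°
pole (s+534): 534 + j390 → |·| = √(534²+390²) = √437256 ≈ 661.25, ∠ = arctan(390/534) ≈ 36.14°
pole at origin: |s| = 390, ∠ = 90.00° (in denominator)
|G| = 200 / 1.0058e+08 ≈ 1.9885e-06

1.99e-06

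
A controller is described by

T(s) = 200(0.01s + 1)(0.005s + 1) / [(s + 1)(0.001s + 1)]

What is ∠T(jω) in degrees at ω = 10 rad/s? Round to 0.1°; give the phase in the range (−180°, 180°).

At ω = 10 rad/s:
zero (1 + j10·0.01) = 1 + j0.1 → |·| ≈ 1.005, ∠ ≈ 5.71°
zero (1 + j10·0.005) = 1 + j0.05 → |·| ≈ 1.0012, ∠ ≈ 2.86°
pole (1 + j10·1) = 1 + j10 → |·| ≈ 10.05, ∠ ≈ 84.29°
pole (1 + j10·0.001) = 1 + j0.01 → |·| ≈ 1, ∠ ≈ 0.57°
∠T = (5.71° + 2.86°) − (84.29° + 0.57°) = -76.29°

-76.3°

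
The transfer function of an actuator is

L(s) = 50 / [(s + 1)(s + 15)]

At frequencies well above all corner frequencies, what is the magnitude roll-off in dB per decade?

-40 dB/decade

Each pole contributes −20 dB/decade at high frequency; each zero contributes +20 dB/decade.
Net: 0 zero(s) − 2 pole(s) → -40 dB/decade.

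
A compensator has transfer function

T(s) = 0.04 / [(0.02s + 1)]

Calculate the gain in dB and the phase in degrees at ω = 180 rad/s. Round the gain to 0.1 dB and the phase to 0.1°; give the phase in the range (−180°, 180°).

At ω = 180 rad/s:
pole (1 + j180·0.02) = 1 + j3.6 → |·| ≈ 3.7363, ∠ ≈ 74.48°
|T| = 0.04 · 1 / (3.7363) ≈ 0.010706
Gain = 20 log₁₀(0.010706) ≈ -39.41 dB
∠T = (0°) − (74.48°) = -74.48°

-39.4 dB, -74.5°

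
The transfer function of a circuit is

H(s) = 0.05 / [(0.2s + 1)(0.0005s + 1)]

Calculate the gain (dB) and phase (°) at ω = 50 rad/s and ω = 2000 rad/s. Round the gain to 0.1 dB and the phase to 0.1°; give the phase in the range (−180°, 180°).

ω = 50: -46.1 dB, -85.7°; ω = 2000: -81.1 dB, -134.9°

At ω = 50 rad/s:
pole (1 + j50·0.2) = 1 + j10 → |·| ≈ 10.05, ∠ ≈ 84.29°
pole (1 + j50·0.0005) = 1 + j0.025 → |·| ≈ 1.0003, ∠ ≈ 1.43°
|H| = 0.05 · 1 / (10.05 · 1.0003) ≈ 0.0049736
Gain = 20 log₁₀(0.0049736) ≈ -46.07 dB
∠H = (0°) − (84.29° + 1.43°) = -85.72°

At ω = 2000 rad/s:
pole (1 + j2000·0.2) = 1 + j400 → |·| ≈ 400, ∠ ≈ 89.86°
pole (1 + j2000·0.0005) = 1 + j1 → |·| ≈ 1.4142, ∠ ≈ 45.00°
|H| = 0.05 · 1 / (400 · 1.4142) ≈ 8.8389e-05
Gain = 20 log₁₀(8.8389e-05) ≈ -81.07 dB
∠H = (0°) − (89.86° + 45.00°) = -134.86°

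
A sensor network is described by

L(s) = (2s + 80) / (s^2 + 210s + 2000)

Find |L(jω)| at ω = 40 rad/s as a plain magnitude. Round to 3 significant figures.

0.0135

Substitute s = j40:
Numerator: 2(j40) + 80 = 80 + j80
Denominator: (j40)^2 + 210(j40) + 2000 = 400 + j8400
|N| = √(80² + 80²) ≈ 113.14, ∠N ≈ 45.00°
|D| = √(400² + 8400²) ≈ 8409.5, ∠D ≈ 87.27°
|L| = 113.14 / 8409.5 ≈ 0.013454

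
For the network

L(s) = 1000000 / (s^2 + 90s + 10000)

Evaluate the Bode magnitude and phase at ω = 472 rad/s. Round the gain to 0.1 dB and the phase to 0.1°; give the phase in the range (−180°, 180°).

At s = jω = j472:
quadratic: (j472)² + 90·j472 + 10000 = -212784 + j42480 → |·| ≈ 2.1698e+05, ∠ ≈ 168.71°
|L| = 1000000 / 2.1698e+05 ≈ 4.6087
Gain = 20 log₁₀(4.6087) ≈ 13.27 dB
∠L = 0.00° − 168.71° = -168.71°

13.3 dB, -168.7°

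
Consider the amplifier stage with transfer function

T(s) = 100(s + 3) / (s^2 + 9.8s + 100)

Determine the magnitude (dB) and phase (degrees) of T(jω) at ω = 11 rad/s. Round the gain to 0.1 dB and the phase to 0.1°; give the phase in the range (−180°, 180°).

20.3 dB, -26.3°

At s = jω = j11:
zero (s+3): 3 + j11 → |·| = √(3²+11²) = √130 ≈ 11.402, ∠ = arctan(11/3) ≈ 74.74°
quadratic: (j11)² + 9.8·j11 + 100 = -21 + j107.8 → |·| ≈ 109.83, ∠ ≈ 101.02°
|T| = 100 · 11.402 / 109.83 ≈ 10.381
Gain = 20 log₁₀(10.381) ≈ 20.32 dB
∠T = 74.74° − 101.02° = -26.28°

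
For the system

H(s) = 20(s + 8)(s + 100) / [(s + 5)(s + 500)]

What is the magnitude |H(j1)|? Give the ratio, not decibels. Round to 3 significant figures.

6.32

At s = jω = j1:
zero (s+8): 8 + j1 → |·| = √(8²+1²) = √65 ≈ 8.0623, ∠ = arctan(1/8) ≈ 7.13°
zero (s+100): 100 + j1 → |·| = √(100²+1²) = √10001 ≈ 100, ∠ = arctan(1/100) ≈ 0.57°
pole (s+5): 5 + j1 → |·| = √(5²+1²) = √26 ≈ 5.099, ∠ = arctan(1/5) ≈ 11.31°
pole (s+500): 500 + j1 → |·| = √(500²+1²) = √250001 ≈ 500, ∠ = arctan(1/500) ≈ 0.11°
|H| = 20 · 806.23 / 2549.5 ≈ 6.3246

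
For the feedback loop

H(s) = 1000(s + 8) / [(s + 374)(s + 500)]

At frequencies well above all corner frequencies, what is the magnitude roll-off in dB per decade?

-20 dB/decade

Each pole contributes −20 dB/decade at high frequency; each zero contributes +20 dB/decade.
Net: 1 zero(s) − 2 pole(s) → -20 dB/decade.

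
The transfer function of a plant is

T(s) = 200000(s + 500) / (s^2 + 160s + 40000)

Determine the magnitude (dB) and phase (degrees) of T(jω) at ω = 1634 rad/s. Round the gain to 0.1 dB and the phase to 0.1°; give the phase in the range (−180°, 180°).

At s = jω = j1634:
zero (s+500): 500 + j1634 → |·| = √(500²+1634²) = √2919956 ≈ 1708.8, ∠ = arctan(1634/500) ≈ 72.99°
quadratic: (j1634)² + 160·j1634 + 40000 = -2629956 + j261440 → |·| ≈ 2.6429e+06, ∠ ≈ 174.32°
|T| = 200000 · 1708.8 / 2.6429e+06 ≈ 129.31
Gain = 20 log₁₀(129.31) ≈ 42.23 dB
∠T = 72.99° − 174.32° = -101.33°

42.2 dB, -101.3°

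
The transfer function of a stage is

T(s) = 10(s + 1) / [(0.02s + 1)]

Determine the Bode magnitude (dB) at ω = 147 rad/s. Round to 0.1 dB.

At ω = 147 rad/s:
zero (1 + j147·1) = 1 + j147 → |·| ≈ 147, ∠ ≈ 89.61°
pole (1 + j147·0.02) = 1 + j2.94 → |·| ≈ 3.1054, ∠ ≈ 71.21°
|T| = 10 · 147 / (3.1054) ≈ 473.37
Gain = 20 log₁₀(473.37) ≈ 53.50 dB

53.5 dB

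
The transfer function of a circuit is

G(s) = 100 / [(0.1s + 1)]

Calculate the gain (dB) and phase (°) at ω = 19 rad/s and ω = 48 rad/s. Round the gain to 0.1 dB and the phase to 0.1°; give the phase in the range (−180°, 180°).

ω = 19: 33.4 dB, -62.2°; ω = 48: 26.2 dB, -78.2°

At ω = 19 rad/s:
pole (1 + j19·0.1) = 1 + j1.9 → |·| ≈ 2.1471, ∠ ≈ 62.24°
|G| = 100 · 1 / (2.1471) ≈ 46.574
Gain = 20 log₁₀(46.574) ≈ 33.36 dB
∠G = (0°) − (62.24°) = -62.24°

At ω = 48 rad/s:
pole (1 + j48·0.1) = 1 + j4.8 → |·| ≈ 4.9031, ∠ ≈ 78.23°
|G| = 100 · 1 / (4.9031) ≈ 20.395
Gain = 20 log₁₀(20.395) ≈ 26.19 dB
∠G = (0°) − (78.23°) = -78.23°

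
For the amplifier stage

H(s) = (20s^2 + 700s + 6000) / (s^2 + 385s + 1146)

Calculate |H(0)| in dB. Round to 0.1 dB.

14.4 dB

H(0) = 6000 / 1146 ≈ 5.2356
20 log₁₀(5.2356) ≈ 14.38 dB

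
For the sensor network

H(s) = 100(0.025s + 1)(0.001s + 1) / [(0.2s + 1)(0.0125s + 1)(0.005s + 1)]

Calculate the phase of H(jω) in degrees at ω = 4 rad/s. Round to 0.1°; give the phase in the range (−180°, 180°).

At ω = 4 rad/s:
zero (1 + j4·0.025) = 1 + j0.1 → |·| ≈ 1.005, ∠ ≈ 5.71°
zero (1 + j4·0.001) = 1 + j0.004 → |·| ≈ 1, ∠ ≈ 0.23°
pole (1 + j4·0.2) = 1 + j0.8 → |·| ≈ 1.2806, ∠ ≈ 38.66°
pole (1 + j4·0.0125) = 1 + j0.05 → |·| ≈ 1.0012, ∠ ≈ 2.86°
pole (1 + j4·0.005) = 1 + j0.02 → |·| ≈ 1.0002, ∠ ≈ 1.15°
∠H = (5.71° + 0.23°) − (38.66° + 2.86° + 1.15°) = -36.73°

-36.7°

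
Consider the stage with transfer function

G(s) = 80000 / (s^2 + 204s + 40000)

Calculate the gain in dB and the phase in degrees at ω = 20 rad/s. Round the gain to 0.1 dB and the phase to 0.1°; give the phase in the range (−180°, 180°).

At s = jω = j20:
quadratic: (j20)² + 204·j20 + 40000 = 39600 + j4080 → |·| ≈ 39810, ∠ ≈ 5.88°
|G| = 80000 / 39810 ≈ 2.0095
Gain = 20 log₁₀(2.0095) ≈ 6.06 dB
∠G = 0.00° − 5.88° = -5.88°

6.1 dB, -5.9°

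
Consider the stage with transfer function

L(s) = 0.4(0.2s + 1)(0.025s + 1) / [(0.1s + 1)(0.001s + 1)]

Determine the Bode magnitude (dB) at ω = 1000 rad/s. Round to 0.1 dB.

23.0 dB

At ω = 1000 rad/s:
zero (1 + j1000·0.2) = 1 + j200 → |·| ≈ 200, ∠ ≈ 89.71°
zero (1 + j1000·0.025) = 1 + j25 → |·| ≈ 25.02, ∠ ≈ 87.71°
pole (1 + j1000·0.1) = 1 + j100 → |·| ≈ 100, ∠ ≈ 89.43°
pole (1 + j1000·0.001) = 1 + j1 → |·| ≈ 1.4142, ∠ ≈ 45.00°
|L| = 0.4 · 200 · 25.02 / (100 · 1.4142) ≈ 14.154
Gain = 20 log₁₀(14.154) ≈ 23.02 dB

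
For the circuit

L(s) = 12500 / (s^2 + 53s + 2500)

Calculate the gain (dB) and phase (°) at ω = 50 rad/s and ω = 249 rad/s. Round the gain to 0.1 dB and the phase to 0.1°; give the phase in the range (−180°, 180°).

ω = 50: 13.5 dB, -90.0°; ω = 249: -13.8 dB, -167.5°

At s = jω = j50:
quadratic: (j50)² + 53·j50 + 2500 = 0 + j2650 → |·| ≈ 2650, ∠ ≈ 90.00°
|L| = 12500 / 2650 ≈ 4.717
Gain = 20 log₁₀(4.717) ≈ 13.47 dB
∠L = 0.00° − 90.00° = -90.00°

At s = jω = j249:
quadratic: (j249)² + 53·j249 + 2500 = -59501 + j13197 → |·| ≈ 60947, ∠ ≈ 167.49°
|L| = 12500 / 60947 ≈ 0.2051
Gain = 20 log₁₀(0.2051) ≈ -13.76 dB
∠L = 0.00° − 167.49° = -167.49°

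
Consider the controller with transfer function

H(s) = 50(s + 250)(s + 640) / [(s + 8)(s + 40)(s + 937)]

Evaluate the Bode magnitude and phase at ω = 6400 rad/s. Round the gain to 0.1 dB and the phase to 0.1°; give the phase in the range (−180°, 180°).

At s = jω = j6400:
zero (s+250): 250 + j6400 → |·| = √(250²+6400²) = √41022500 ≈ 6404.9, ∠ = arctan(6400/250) ≈ 87.76°
zero (s+640): 640 + j6400 → |·| = √(640²+6400²) = √41369600 ≈ 6431.9, ∠ = arctan(6400/640) ≈ 84.29°
pole (s+8): 8 + j6400 → |·| = √(8²+6400²) = √40960064 ≈ 6400, ∠ = arctan(6400/8) ≈ 89.93°
pole (s+40): 40 + j6400 → |·| = √(40²+6400²) = √40961600 ≈ 6400.1, ∠ = arctan(6400/40) ≈ 89.64°
pole (s+937): 937 + j6400 → |·| = √(937²+6400²) = √41837969 ≈ 6468.2, ∠ = arctan(6400/937) ≈ 81.67°
|H| = 50 · 4.1196e+07 / 2.6494e+11 ≈ 0.0077746
Gain = 20 log₁₀(0.0077746) ≈ -42.19 dB
∠H = 172.05° − 261.24° = -89.19°

-42.2 dB, -89.2°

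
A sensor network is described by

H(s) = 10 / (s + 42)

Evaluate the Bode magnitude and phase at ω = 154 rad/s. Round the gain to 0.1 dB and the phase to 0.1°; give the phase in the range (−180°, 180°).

-24.1 dB, -74.7°

Substitute s = j154:
Numerator: 10 = 10 + j0
Denominator: (j154) + 42 = 42 + j154
|N| = √(10² + 0²) ≈ 10, ∠N ≈ 0.00°
|D| = √(42² + 154²) ≈ 159.62, ∠D ≈ 74.74°
|H| = 10 / 159.62 ≈ 0.062649
Gain = 20 log₁₀(0.062649) ≈ -24.06 dB
∠H = 0.00° − 74.74° = -74.74°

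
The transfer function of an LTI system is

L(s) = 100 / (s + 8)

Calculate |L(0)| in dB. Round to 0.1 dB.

L(0) = 100 / (8) = 12.5
20 log₁₀(12.5) ≈ 21.94 dB

21.9 dB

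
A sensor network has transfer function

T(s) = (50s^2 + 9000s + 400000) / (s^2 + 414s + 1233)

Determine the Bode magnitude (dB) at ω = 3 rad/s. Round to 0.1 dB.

Substitute s = j3:
Numerator: 50(j3)^2 + 9000(j3) + 400000 = 399550 + j27000
Denominator: (j3)^2 + 414(j3) + 1233 = 1224 + j1242
|N| = √(399550² + 27000²) ≈ 4.0046e+05, ∠N ≈ 3.87°
|D| = √(1224² + 1242²) ≈ 1743.8, ∠D ≈ 45.42°
|T| = 4.0046e+05 / 1743.8 ≈ 229.65
Gain = 20 log₁₀(229.65) ≈ 47.22 dB

47.2 dB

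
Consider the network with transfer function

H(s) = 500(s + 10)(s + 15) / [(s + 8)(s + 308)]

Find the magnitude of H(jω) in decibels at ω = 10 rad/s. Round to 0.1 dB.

30.2 dB

At s = jω = j10:
zero (s+10): 10 + j10 → |·| = √(10²+10²) = √200 ≈ 14.142, ∠ = arctan(10/10) ≈ 45.00°
zero (s+15): 15 + j10 → |·| = √(15²+10²) = √325 ≈ 18.028, ∠ = arctan(10/15) ≈ 33.69°
pole (s+8): 8 + j10 → |·| = √(8²+10²) = √164 ≈ 12.806, ∠ = arctan(10/8) ≈ 51.34°
pole (s+308): 308 + j10 → |·| = √(308²+10²) = √94964 ≈ 308.16, ∠ = arctan(10/308) ≈ 1.86°
|H| = 500 · 254.95 / 3946.3 ≈ 32.302
Gain = 20 log₁₀(32.302) ≈ 30.18 dB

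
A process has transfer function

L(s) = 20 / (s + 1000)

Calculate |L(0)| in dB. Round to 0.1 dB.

-34.0 dB

L(0) = 20 / (1000) = 0.02
20 log₁₀(0.02) ≈ -33.98 dB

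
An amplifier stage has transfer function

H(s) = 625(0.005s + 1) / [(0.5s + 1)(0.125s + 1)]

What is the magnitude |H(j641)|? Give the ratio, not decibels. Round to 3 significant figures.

0.0817

At ω = 641 rad/s:
zero (1 + j641·0.005) = 1 + j3.205 → |·| ≈ 3.3574, ∠ ≈ 72.67°
pole (1 + j641·0.5) = 1 + j320.5 → |·| ≈ 320.5, ∠ ≈ 89.82°
pole (1 + j641·0.125) = 1 + j80.125 → |·| ≈ 80.131, ∠ ≈ 89.28°
|H| = 625 · 3.3574 / (320.5 · 80.131) ≈ 0.081706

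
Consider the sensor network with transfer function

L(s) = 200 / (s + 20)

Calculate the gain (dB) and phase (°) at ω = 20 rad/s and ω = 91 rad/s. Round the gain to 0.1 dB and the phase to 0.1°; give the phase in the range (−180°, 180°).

ω = 20: 17.0 dB, -45.0°; ω = 91: 6.6 dB, -77.6°

At s = jω = j20:
pole (s+20): 20 + j20 → |·| = √(20²+20²) = √800 ≈ 28.284, ∠ = arctan(20/20) ≈ 45.00°
|L| = 200 / 28.284 ≈ 7.0711
Gain = 20 log₁₀(7.0711) ≈ 16.99 dB
∠L = 0.00° − 45.00° = -45.00°

At s = jω = j91:
pole (s+20): 20 + j91 → |·| = √(20²+91²) = √8681 ≈ 93.172, ∠ = arctan(91/20) ≈ 77.60°
|L| = 200 / 93.172 ≈ 2.1466
Gain = 20 log₁₀(2.1466) ≈ 6.64 dB
∠L = 0.00° − 77.60° = -77.60°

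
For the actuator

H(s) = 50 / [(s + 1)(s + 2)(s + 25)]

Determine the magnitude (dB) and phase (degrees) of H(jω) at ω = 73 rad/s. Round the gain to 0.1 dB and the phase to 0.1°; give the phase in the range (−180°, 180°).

-78.3 dB, 111.3°

At s = jω = j73:
pole (s+1): 1 + j73 → |·| = √(1²+73²) = √5330 ≈ 73.007, ∠ = arctan(73/1) ≈ 89.22°
pole (s+2): 2 + j73 → |·| = √(2²+73²) = √5333 ≈ 73.027, ∠ = arctan(73/2) ≈ 88.43°
pole (s+25): 25 + j73 → |·| = √(25²+73²) = √5954 ≈ 77.162, ∠ = arctan(73/25) ≈ 71.10°
|H| = 50 / 4.1139e+05 ≈ 0.00012154
Gain = 20 log₁₀(0.00012154) ≈ -78.31 dB
∠H = 0.00° − 248.75° = -248.75° ≡ 111.25° (principal value)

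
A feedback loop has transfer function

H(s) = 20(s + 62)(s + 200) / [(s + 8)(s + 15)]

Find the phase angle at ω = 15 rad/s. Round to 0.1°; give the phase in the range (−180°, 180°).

At s = jω = j15:
zero (s+62): 62 + j15 → |·| = √(62²+15²) = √4069 ≈ 63.789, ∠ = arctan(15/62) ≈ 13.60°
zero (s+200): 200 + j15 → |·| = √(200²+15²) = √40225 ≈ 200.56, ∠ = arctan(15/200) ≈ 4.29°
pole (s+8): 8 + j15 → |·| = √(8²+15²) = √289 ≈ 17, ∠ = arctan(15/8) ≈ 61.93°
pole (s+15): 15 + j15 → |·| = √(15²+15²) = √450 ≈ 21.213, ∠ = arctan(15/15) ≈ 45.00°
∠H = 17.89° − 106.93° = -89.04°

-89.0°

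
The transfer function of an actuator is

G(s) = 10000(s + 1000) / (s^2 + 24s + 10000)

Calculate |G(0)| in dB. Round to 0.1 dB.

60.0 dB

G(0) = 10000·1000 / 10000 = 1000
20 log₁₀(1000) ≈ 60.00 dB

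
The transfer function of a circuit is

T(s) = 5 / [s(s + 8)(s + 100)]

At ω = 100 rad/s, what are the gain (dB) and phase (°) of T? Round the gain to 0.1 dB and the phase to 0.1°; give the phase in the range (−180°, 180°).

-109.1 dB, 139.6°

At s = jω = j100:
pole (s+8): 8 + j100 → |·| = √(8²+100²) = √10064 ≈ 100.32, ∠ = arctan(100/8) ≈ 85.43°
pole (s+100): 100 + j100 → |·| = √(100²+100²) = √20000 ≈ 141.42, ∠ = arctan(100/100) ≈ 45.00°
pole at origin: |s| = 100, ∠ = 90.00° (in denominator)
|T| = 5 / 1.4187e+06 ≈ 3.5244e-06
Gain = 20 log₁₀(3.5244e-06) ≈ -109.06 dB
∠T = 0.00° − 220.43° = -220.43° ≡ 139.57° (principal value)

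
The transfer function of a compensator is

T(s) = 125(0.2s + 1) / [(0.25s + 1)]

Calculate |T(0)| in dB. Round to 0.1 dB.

T(0) = 125 · 1 / 1 = 125
20 log₁₀(125) ≈ 41.94 dB

41.9 dB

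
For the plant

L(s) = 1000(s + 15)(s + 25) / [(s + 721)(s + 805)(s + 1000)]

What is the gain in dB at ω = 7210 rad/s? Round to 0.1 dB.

At s = jω = j7210:
zero (s+15): 15 + j7210 → |·| = √(15²+7210²) = √51984325 ≈ 7210, ∠ = arctan(7210/15) ≈ 89.88°
zero (s+25): 25 + j7210 → |·| = √(25²+7210²) = √51984725 ≈ 7210, ∠ = arctan(7210/25) ≈ 89.80°
pole (s+721): 721 + j7210 → |·| = √(721²+7210²) = √52503941 ≈ 7246, ∠ = arctan(7210/721) ≈ 84.29°
pole (s+805): 805 + j7210 → |·| = √(805²+7210²) = √52632125 ≈ 7254.8, ∠ = arctan(7210/805) ≈ 83.63°
pole (s+1000): 1000 + j7210 → |·| = √(1000²+7210²) = √52984100 ≈ 7279, ∠ = arctan(7210/1000) ≈ 82.10°
|L| = 1000 · 5.1984e+07 / 3.8264e+11 ≈ 0.13586
Gain = 20 log₁₀(0.13586) ≈ -17.34 dB

-17.3 dB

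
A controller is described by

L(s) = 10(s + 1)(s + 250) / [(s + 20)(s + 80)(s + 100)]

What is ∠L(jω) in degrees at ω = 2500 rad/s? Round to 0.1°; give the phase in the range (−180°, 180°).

At s = jω = j2500:
zero (s+1): 1 + j2500 → |·| = √(1²+2500²) = √6250001 ≈ 2500, ∠ = arctan(2500/1) ≈ 89.98°
zero (s+250): 250 + j2500 → |·| = √(250²+2500²) = √6312500 ≈ 2512.5, ∠ = arctan(2500/250) ≈ 84.29°
pole (s+20): 20 + j2500 → |·| = √(20²+2500²) = √6250400 ≈ 2500.1, ∠ = arctan(2500/20) ≈ 89.54°
pole (s+80): 80 + j2500 → |·| = √(80²+2500²) = √6256400 ≈ 2501.3, ∠ = arctan(2500/80) ≈ 88.17°
pole (s+100): 100 + j2500 → |·| = √(100²+2500²) = √6260000 ≈ 2502, ∠ = arctan(2500/100) ≈ 87.71°
∠L = 174.27° − 265.42° = -91.15°

-91.2°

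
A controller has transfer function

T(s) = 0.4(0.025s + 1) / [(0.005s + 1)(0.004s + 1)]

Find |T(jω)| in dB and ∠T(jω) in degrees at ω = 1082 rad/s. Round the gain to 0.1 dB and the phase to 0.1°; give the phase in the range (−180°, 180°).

At ω = 1082 rad/s:
zero (1 + j1082·0.025) = 1 + j27.05 → |·| ≈ 27.068, ∠ ≈ 87.88°
pole (1 + j1082·0.005) = 1 + j5.41 → |·| ≈ 5.5016, ∠ ≈ 79.53°
pole (1 + j1082·0.004) = 1 + j4.328 → |·| ≈ 4.442, ∠ ≈ 76.99°
|T| = 0.4 · 27.068 / (5.5016 · 4.442) ≈ 0.44305
Gain = 20 log₁₀(0.44305) ≈ -7.07 dB
∠T = (87.88°) − (79.53° + 76.99°) = -68.64°

-7.1 dB, -68.6°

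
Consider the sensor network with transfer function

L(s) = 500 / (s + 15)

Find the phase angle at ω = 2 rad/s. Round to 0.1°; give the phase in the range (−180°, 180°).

Substitute s = j2:
Numerator: 500 = 500 + j0
Denominator: (j2) + 15 = 15 + j2
|N| = √(500² + 0²) ≈ 500, ∠N ≈ 0.00°
|D| = √(15² + 2²) ≈ 15.133, ∠D ≈ 7.59°
∠L = 0.00° − 7.59° = -7.59°

-7.6°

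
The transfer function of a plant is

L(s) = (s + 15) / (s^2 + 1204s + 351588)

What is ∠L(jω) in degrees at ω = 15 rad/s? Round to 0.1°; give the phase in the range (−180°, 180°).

Substitute s = j15:
Numerator: (j15) + 15 = 15 + j15
Denominator: (j15)^2 + 1204(j15) + 351588 = 351363 + j18060
|N| = √(15² + 15²) ≈ 21.213, ∠N ≈ 45.00°
|D| = √(351363² + 18060²) ≈ 3.5183e+05, ∠D ≈ 2.94°
∠L = 45.00° − 2.94° = 42.06°

42.1°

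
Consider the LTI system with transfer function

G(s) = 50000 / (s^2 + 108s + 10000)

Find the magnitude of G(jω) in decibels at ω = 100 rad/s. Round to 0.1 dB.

13.3 dB

At s = jω = j100:
quadratic: (j100)² + 108·j100 + 10000 = 0 + j10800 → |·| ≈ 10800, ∠ ≈ 90.00°
|G| = 50000 / 10800 ≈ 4.6296
Gain = 20 log₁₀(4.6296) ≈ 13.31 dB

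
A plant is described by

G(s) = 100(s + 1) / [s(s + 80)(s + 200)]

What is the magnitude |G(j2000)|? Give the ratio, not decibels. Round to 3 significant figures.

2.49e-05

At s = jω = j2000:
zero (s+1): 1 + j2000 → |·| = √(1²+2000²) = √4000001 ≈ 2000, ∠ = arctan(2000/1) ≈ 89.97°
pole (s+80): 80 + j2000 → |·| = √(80²+2000²) = √4006400 ≈ 2001.6, ∠ = arctan(2000/80) ≈ 87.71°
pole (s+200): 200 + j2000 → |·| = √(200²+2000²) = √4040000 ≈ 2010, ∠ = arctan(2000/200) ≈ 84.29°
pole at origin: |s| = 2000, ∠ = 90.00° (in denominator)
|G| = 100 · 2000 / 8.0464e+09 ≈ 2.4856e-05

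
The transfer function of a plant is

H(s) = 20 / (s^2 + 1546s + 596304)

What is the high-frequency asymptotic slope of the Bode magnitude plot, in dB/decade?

Each pole contributes −20 dB/decade at high frequency; each zero contributes +20 dB/decade.
Net: 0 zero(s) − 2 pole(s) → -40 dB/decade.

-40 dB/decade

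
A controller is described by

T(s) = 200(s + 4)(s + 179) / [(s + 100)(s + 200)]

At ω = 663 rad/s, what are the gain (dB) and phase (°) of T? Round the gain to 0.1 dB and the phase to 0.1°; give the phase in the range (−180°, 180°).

At s = jω = j663:
zero (s+4): 4 + j663 → |·| = √(4²+663²) = √439585 ≈ 663.01, ∠ = arctan(663/4) ≈ 89.65°
zero (s+179): 179 + j663 → |·| = √(179²+663²) = √471610 ≈ 686.74, ∠ = arctan(663/179) ≈ 74.89°
pole (s+100): 100 + j663 → |·| = √(100²+663²) = √449569 ≈ 670.5, ∠ = arctan(663/100) ≈ 81.42°
pole (s+200): 200 + j663 → |·| = √(200²+663²) = √479569 ≈ 692.51, ∠ = arctan(663/200) ≈ 73.21°
|T| = 200 · 4.5532e+05 / 4.6433e+05 ≈ 196.12
Gain = 20 log₁₀(196.12) ≈ 45.85 dB
∠T = 164.54° − 154.63° = 9.91°

45.9 dB, 9.9°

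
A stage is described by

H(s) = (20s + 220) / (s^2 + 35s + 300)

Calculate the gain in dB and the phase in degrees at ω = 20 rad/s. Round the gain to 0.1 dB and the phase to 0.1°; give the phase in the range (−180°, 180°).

-3.8 dB, -36.9°

Substitute s = j20:
Numerator: 20(j20) + 220 = 220 + j400
Denominator: (j20)^2 + 35(j20) + 300 = -100 + j700
|N| = √(220² + 400²) ≈ 456.51, ∠N ≈ 61.19°
|D| = √(100² + 700²) ≈ 707.11, ∠D ≈ 98.13°
|H| = 456.51 / 707.11 ≈ 0.6456
Gain = 20 log₁₀(0.6456) ≈ -3.80 dB
∠H = 61.19° − 98.13° = -36.94°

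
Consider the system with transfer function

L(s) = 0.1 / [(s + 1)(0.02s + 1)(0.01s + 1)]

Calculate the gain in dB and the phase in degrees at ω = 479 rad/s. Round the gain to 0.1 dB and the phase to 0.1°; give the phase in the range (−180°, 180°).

At ω = 479 rad/s:
pole (1 + j479·1) = 1 + j479 → |·| ≈ 479, ∠ ≈ 89.88°
pole (1 + j479·0.02) = 1 + j9.58 → |·| ≈ 9.6321, ∠ ≈ 84.04°
pole (1 + j479·0.01) = 1 + j4.79 → |·| ≈ 4.8933, ∠ ≈ 78.21°
|L| = 0.1 · 1 / (479 · 9.6321 · 4.8933) ≈ 4.4294e-06
Gain = 20 log₁₀(4.4294e-06) ≈ -107.07 dB
∠L = (0°) − (89.88° + 84.04° + 78.21°) = -252.13° ≡ 107.87° (principal value)

-107.1 dB, 107.9°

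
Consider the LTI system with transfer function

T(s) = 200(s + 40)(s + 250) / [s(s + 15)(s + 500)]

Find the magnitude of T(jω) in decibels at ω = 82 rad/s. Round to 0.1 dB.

At s = jω = j82:
zero (s+40): 40 + j82 → |·| = √(40²+82²) = √8324 ≈ 91.236, ∠ = arctan(82/40) ≈ 64.00°
zero (s+250): 250 + j82 → |·| = √(250²+82²) = √69224 ≈ 263.1, ∠ = arctan(82/250) ≈ 18.16°
pole (s+15): 15 + j82 → |·| = √(15²+82²) = √6949 ≈ 83.361, ∠ = arctan(82/15) ≈ 79.63°
pole (s+500): 500 + j82 → |·| = √(500²+82²) = √256724 ≈ 506.68, ∠ = arctan(82/500) ≈ 9.31°
pole at origin: |s| = 82, ∠ = 90.00° (in denominator)
|T| = 200 · 24004 / 3.4635e+06 ≈ 1.3861
Gain = 20 log₁₀(1.3861) ≈ 2.84 dB

2.8 dB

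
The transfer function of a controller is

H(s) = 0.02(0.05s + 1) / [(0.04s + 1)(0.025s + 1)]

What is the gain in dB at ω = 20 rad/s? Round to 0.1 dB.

At ω = 20 rad/s:
zero (1 + j20·0.05) = 1 + j1 → |·| ≈ 1.4142, ∠ ≈ 45.00°
pole (1 + j20·0.04) = 1 + j0.8 → |·| ≈ 1.2806, ∠ ≈ 38.66°
pole (1 + j20·0.025) = 1 + j0.5 → |·| ≈ 1.118, ∠ ≈ 26.57°
|H| = 0.02 · 1.4142 / (1.2806 · 1.118) ≈ 0.019755
Gain = 20 log₁₀(0.019755) ≈ -34.09 dB

-34.1 dB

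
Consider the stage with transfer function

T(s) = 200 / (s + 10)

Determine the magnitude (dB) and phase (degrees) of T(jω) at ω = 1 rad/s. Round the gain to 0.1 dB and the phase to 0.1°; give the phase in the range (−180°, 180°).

At s = jω = j1:
pole (s+10): 10 + j1 → |·| = √(10²+1²) = √101 ≈ 10.05, ∠ = arctan(1/10) ≈ 5.71°
|T| = 200 / 10.05 ≈ 19.9
Gain = 20 log₁₀(19.9) ≈ 25.98 dB
∠T = 0.00° − 5.71° = -5.71°

26.0 dB, -5.7°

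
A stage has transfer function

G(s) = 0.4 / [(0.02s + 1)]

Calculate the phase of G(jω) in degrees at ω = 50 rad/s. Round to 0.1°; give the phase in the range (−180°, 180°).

At ω = 50 rad/s:
pole (1 + j50·0.02) = 1 + j1 → |·| ≈ 1.4142, ∠ ≈ 45.00°
∠G = (0°) − (45.00°) = -45.00°

-45.0°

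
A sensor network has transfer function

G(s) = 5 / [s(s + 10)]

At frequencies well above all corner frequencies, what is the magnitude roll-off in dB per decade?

-40 dB/decade

Each pole contributes −20 dB/decade at high frequency; each zero contributes +20 dB/decade.
Net: 0 zero(s) − 2 pole(s) → -40 dB/decade.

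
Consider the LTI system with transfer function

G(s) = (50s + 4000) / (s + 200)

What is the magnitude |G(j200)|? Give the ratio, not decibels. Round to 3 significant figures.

Substitute s = j200:
Numerator: 50(j200) + 4000 = 4000 + j10000
Denominator: (j200) + 200 = 200 + j200
|N| = √(4000² + 10000²) ≈ 10770, ∠N ≈ 68.20°
|D| = √(200² + 200²) ≈ 282.84, ∠D ≈ 45.00°
|G| = 10770 / 282.84 ≈ 38.078

38.1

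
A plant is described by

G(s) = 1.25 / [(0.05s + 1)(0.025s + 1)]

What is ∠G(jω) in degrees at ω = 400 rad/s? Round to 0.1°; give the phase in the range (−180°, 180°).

At ω = 400 rad/s:
pole (1 + j400·0.05) = 1 + j20 → |·| ≈ 20.025, ∠ ≈ 87.14°
pole (1 + j400·0.025) = 1 + j10 → |·| ≈ 10.05, ∠ ≈ 84.29°
∠G = (0°) − (87.14° + 84.29°) = -171.43°

-171.4°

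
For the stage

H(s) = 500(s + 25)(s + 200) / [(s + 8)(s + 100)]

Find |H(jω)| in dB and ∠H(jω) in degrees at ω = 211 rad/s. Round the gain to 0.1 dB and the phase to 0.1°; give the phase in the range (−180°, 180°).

At s = jω = j211:
zero (s+25): 25 + j211 → |·| = √(25²+211²) = √45146 ≈ 212.48, ∠ = arctan(211/25) ≈ 83.24°
zero (s+200): 200 + j211 → |·| = √(200²+211²) = √84521 ≈ 290.72, ∠ = arctan(211/200) ≈ 46.53°
pole (s+8): 8 + j211 → |·| = √(8²+211²) = √44585 ≈ 211.15, ∠ = arctan(211/8) ≈ 87.83°
pole (s+100): 100 + j211 → |·| = √(100²+211²) = √54521 ≈ 233.5, ∠ = arctan(211/100) ≈ 64.64°
|H| = 500 · 61772 / 49304 ≈ 626.44
Gain = 20 log₁₀(626.44) ≈ 55.94 dB
∠H = 129.77° − 152.47° = -22.70°

55.9 dB, -22.7°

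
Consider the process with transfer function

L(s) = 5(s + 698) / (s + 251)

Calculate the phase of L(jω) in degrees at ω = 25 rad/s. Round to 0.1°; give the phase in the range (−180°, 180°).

At s = jω = j25:
zero (s+698): 698 + j25 → |·| = √(698²+25²) = √487829 ≈ 698.45, ∠ = arctan(25/698) ≈ 2.05°
pole (s+251): 251 + j25 → |·| = √(251²+25²) = √63626 ≈ 252.24, ∠ = arctan(25/251) ≈ 5.69°
∠L = 2.05° − 5.69° = -3.64°

-3.6°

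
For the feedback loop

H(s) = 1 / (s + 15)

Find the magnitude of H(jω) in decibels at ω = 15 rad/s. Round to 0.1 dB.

Substitute s = j15:
Numerator: 1 = 1 + j0
Denominator: (j15) + 15 = 15 + j15
|N| = √(1² + 0²) ≈ 1, ∠N ≈ 0.00°
|D| = √(15² + 15²) ≈ 21.213, ∠D ≈ 45.00°
|H| = 1 / 21.213 ≈ 0.047141
Gain = 20 log₁₀(0.047141) ≈ -26.53 dB

-26.5 dB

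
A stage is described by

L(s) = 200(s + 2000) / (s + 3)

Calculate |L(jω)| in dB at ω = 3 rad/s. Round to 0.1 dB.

99.5 dB

At s = jω = j3:
zero (s+2000): 2000 + j3 → |·| = √(2000²+3²) = √4000009 ≈ 2000, ∠ = arctan(3/2000) ≈ 0.09°
pole (s+3): 3 + j3 → |·| = √(3²+3²) = √18 ≈ 4.2426, ∠ = arctan(3/3) ≈ 45.00°
|L| = 200 · 2000 / 4.2426 ≈ 94282
Gain = 20 log₁₀(94282) ≈ 99.49 dB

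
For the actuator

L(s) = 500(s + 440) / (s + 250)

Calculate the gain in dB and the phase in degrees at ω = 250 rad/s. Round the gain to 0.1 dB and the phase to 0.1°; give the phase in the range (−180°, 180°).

57.1 dB, -15.4°

At s = jω = j250:
zero (s+440): 440 + j250 → |·| = √(440²+250²) = √256100 ≈ 506.06, ∠ = arctan(250/440) ≈ 29.60°
pole (s+250): 250 + j250 → |·| = √(250²+250²) = √125000 ≈ 353.55, ∠ = arctan(250/250) ≈ 45.00°
|L| = 500 · 506.06 / 353.55 ≈ 715.68
Gain = 20 log₁₀(715.68) ≈ 57.09 dB
∠L = 29.60° − 45.00° = -15.40°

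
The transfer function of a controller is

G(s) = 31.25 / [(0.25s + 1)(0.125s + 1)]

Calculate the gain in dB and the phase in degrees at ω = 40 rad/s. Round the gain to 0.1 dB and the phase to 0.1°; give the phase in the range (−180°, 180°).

At ω = 40 rad/s:
pole (1 + j40·0.25) = 1 + j10 → |·| ≈ 10.05, ∠ ≈ 84.29°
pole (1 + j40·0.125) = 1 + j5 → |·| ≈ 5.099, ∠ ≈ 78.69°
|G| = 31.25 · 1 / (10.05 · 5.099) ≈ 0.60982
Gain = 20 log₁₀(0.60982) ≈ -4.30 dB
∠G = (0°) − (84.29° + 78.69°) = -162.98°

-4.3 dB, -163.0°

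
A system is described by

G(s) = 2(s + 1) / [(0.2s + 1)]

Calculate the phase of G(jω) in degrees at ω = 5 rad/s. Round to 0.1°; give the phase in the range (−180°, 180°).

33.7°

At ω = 5 rad/s:
zero (1 + j5·1) = 1 + j5 → |·| ≈ 5.099, ∠ ≈ 78.69°
pole (1 + j5·0.2) = 1 + j1 → |·| ≈ 1.4142, ∠ ≈ 45.00°
∠G = (78.69°) − (45.00°) = 33.69°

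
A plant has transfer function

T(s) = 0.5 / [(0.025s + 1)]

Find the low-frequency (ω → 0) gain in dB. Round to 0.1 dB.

-6.0 dB

T(0) = 0.5 · 1 / 1 = 0.5
20 log₁₀(0.5) ≈ -6.02 dB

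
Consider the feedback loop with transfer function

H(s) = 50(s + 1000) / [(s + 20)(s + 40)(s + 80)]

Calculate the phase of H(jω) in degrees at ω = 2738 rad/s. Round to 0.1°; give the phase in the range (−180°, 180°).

162.9°

At s = jω = j2738:
zero (s+1000): 1000 + j2738 → |·| = √(1000²+2738²) = √8496644 ≈ 2914.9, ∠ = arctan(2738/1000) ≈ 69.94°
pole (s+20): 20 + j2738 → |·| = √(20²+2738²) = √7497044 ≈ 2738.1, ∠ = arctan(2738/20) ≈ 89.58°
pole (s+40): 40 + j2738 → |·| = √(40²+2738²) = √7498244 ≈ 2738.3, ∠ = arctan(2738/40) ≈ 89.16°
pole (s+80): 80 + j2738 → |·| = √(80²+2738²) = √7503044 ≈ 2739.2, ∠ = arctan(2738/80) ≈ 88.33°
∠H = 69.94° − 267.07° = -197.13° ≡ 162.87° (principal value)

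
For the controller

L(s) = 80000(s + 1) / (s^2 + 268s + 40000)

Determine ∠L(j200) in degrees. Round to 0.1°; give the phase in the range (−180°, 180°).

At s = jω = j200:
zero (s+1): 1 + j200 → |·| = √(1²+200²) = √40001 ≈ 200, ∠ = arctan(200/1) ≈ 89.71°
quadratic: (j200)² + 268·j200 + 40000 = 0 + j53600 → |·| ≈ 53600, ∠ ≈ 90.00°
∠L = 89.71° − 90.00° = -0.29°

-0.3°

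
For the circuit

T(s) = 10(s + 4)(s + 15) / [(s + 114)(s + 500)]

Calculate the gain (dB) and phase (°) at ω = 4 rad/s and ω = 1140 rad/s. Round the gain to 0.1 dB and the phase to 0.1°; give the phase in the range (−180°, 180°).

ω = 4: -36.3 dB, 57.5°; ω = 1140: 19.2 dB, 28.4°

At s = jω = j4:
zero (s+4): 4 + j4 → |·| = √(4²+4²) = √32 ≈ 5.6569, ∠ = arctan(4/4) ≈ 45.00°
zero (s+15): 15 + j4 → |·| = √(15²+4²) = √241 ≈ 15.524, ∠ = arctan(4/15) ≈ 14.93°
pole (s+114): 114 + j4 → |·| = √(114²+4²) = √13012 ≈ 114.07, ∠ = arctan(4/114) ≈ 2.01°
pole (s+500): 500 + j4 → |·| = √(500²+4²) = √250016 ≈ 500.02, ∠ = arctan(4/500) ≈ 0.46°
|T| = 10 · 87.818 / 57037 ≈ 0.015397
Gain = 20 log₁₀(0.015397) ≈ -36.25 dB
∠T = 59.93° − 2.47° = 57.46°

At s = jω = j1140:
zero (s+4): 4 + j1140 → |·| = √(4²+1140²) = √1299616 ≈ 1140, ∠ = arctan(1140/4) ≈ 89.80°
zero (s+15): 15 + j1140 → |·| = √(15²+1140²) = √1299825 ≈ 1140.1, ∠ = arctan(1140/15) ≈ 89.25°
pole (s+114): 114 + j1140 → |·| = √(114²+1140²) = √1312596 ≈ 1145.7, ∠ = arctan(1140/114) ≈ 84.29°
pole (s+500): 500 + j1140 → |·| = √(500²+1140²) = √1549600 ≈ 1244.8, ∠ = arctan(1140/500) ≈ 66.32°
|T| = 10 · 1.2997e+06 / 1.4262e+06 ≈ 9.113
Gain = 20 log₁₀(9.113) ≈ 19.19 dB
∠T = 179.05° − 150.61° = 28.44°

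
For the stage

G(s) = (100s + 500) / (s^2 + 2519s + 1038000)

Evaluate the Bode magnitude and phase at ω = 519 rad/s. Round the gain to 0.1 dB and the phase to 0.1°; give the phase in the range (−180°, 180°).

-29.3 dB, 29.9°

Substitute s = j519:
Numerator: 100(j519) + 500 = 500 + j51900
Denominator: (j519)^2 + 2519(j519) + 1038000 = 768639 + j1307361
|N| = √(500² + 51900²) ≈ 51902, ∠N ≈ 89.45°
|D| = √(768639² + 1307361²) ≈ 1.5166e+06, ∠D ≈ 59.55°
|G| = 51902 / 1.5166e+06 ≈ 0.034223
Gain = 20 log₁₀(0.034223) ≈ -29.31 dB
∠G = 89.45° − 59.55° = 29.90°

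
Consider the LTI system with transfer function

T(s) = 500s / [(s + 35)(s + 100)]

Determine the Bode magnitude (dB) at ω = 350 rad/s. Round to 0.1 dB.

2.7 dB

At s = jω = j350:
zero at origin: s = j350 → |·| = 350, ∠ = 90.00°
pole (s+35): 35 + j350 → |·| = √(35²+350²) = √123725 ≈ 351.75, ∠ = arctan(350/35) ≈ 84.29°
pole (s+100): 100 + j350 → |·| = √(100²+350²) = √132500 ≈ 364.01, ∠ = arctan(350/100) ≈ 74.05°
|T| = 500 · 350 / 1.2804e+05 ≈ 1.3668
Gain = 20 log₁₀(1.3668) ≈ 2.71 dB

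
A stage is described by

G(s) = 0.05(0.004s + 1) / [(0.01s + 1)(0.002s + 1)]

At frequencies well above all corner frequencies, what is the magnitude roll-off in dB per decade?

-20 dB/decade

Each pole contributes −20 dB/decade at high frequency; each zero contributes +20 dB/decade.
Net: 1 zero(s) − 2 pole(s) → -20 dB/decade.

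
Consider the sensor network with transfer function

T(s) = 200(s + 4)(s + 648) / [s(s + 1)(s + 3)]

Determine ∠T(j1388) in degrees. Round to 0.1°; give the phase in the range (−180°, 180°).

At s = jω = j1388:
zero (s+4): 4 + j1388 → |·| = √(4²+1388²) = √1926560 ≈ 1388, ∠ = arctan(1388/4) ≈ 89.83°
zero (s+648): 648 + j1388 → |·| = √(648²+1388²) = √2346448 ≈ 1531.8, ∠ = arctan(1388/648) ≈ 64.97°
pole (s+1): 1 + j1388 → |·| = √(1²+1388²) = √1926545 ≈ 1388, ∠ = arctan(1388/1) ≈ 89.96°
pole (s+3): 3 + j1388 → |·| = √(3²+1388²) = √1926553 ≈ 1388, ∠ = arctan(1388/3) ≈ 89.88°
pole at origin: |s| = 1388, ∠ = 90.00° (in denominator)
∠T = 154.80° − 269.84° = -115.04°

-115.0°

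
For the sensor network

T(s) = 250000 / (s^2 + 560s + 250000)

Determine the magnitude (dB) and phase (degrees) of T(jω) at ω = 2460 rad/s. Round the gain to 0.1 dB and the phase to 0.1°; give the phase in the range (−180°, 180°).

At s = jω = j2460:
quadratic: (j2460)² + 560·j2460 + 250000 = -5801600 + j1377600 → |·| ≈ 5.9629e+06, ∠ ≈ 166.64°
|T| = 250000 / 5.9629e+06 ≈ 0.041926
Gain = 20 log₁₀(0.041926) ≈ -27.55 dB
∠T = 0.00° − 166.64° = -166.64°

-27.6 dB, -166.6°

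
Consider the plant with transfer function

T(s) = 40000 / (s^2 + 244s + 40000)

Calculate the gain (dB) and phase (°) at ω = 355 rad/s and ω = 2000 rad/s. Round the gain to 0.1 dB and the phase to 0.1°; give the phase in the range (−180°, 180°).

ω = 355: -9.7 dB, -134.8°; ω = 2000: -40.0 dB, -173.0°

At s = jω = j355:
quadratic: (j355)² + 244·j355 + 40000 = -86025 + j86620 → |·| ≈ 1.2208e+05, ∠ ≈ 134.80°
|T| = 40000 / 1.2208e+05 ≈ 0.32765
Gain = 20 log₁₀(0.32765) ≈ -9.69 dB
∠T = 0.00° − 134.80° = -134.80°

At s = jω = j2000:
quadratic: (j2000)² + 244·j2000 + 40000 = -3960000 + j488000 → |·| ≈ 3.99e+06, ∠ ≈ 172.97°
|T| = 40000 / 3.99e+06 ≈ 0.010025
Gain = 20 log₁₀(0.010025) ≈ -39.98 dB
∠T = 0.00° − 172.97° = -172.97°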